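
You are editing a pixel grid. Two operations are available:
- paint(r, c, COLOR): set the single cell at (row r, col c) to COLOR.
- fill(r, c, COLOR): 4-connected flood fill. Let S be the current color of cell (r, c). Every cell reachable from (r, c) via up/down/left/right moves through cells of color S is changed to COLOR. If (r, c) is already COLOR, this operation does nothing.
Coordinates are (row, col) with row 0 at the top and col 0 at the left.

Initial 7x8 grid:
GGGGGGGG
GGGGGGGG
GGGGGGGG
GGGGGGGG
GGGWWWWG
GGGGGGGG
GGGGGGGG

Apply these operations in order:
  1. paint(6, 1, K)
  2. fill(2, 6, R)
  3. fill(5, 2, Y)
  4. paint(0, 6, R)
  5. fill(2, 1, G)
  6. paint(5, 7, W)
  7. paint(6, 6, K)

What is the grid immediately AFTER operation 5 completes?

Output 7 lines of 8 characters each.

Answer: GGGGGGRG
GGGGGGGG
GGGGGGGG
GGGGGGGG
GGGWWWWG
GGGGGGGG
GKGGGGGG

Derivation:
After op 1 paint(6,1,K):
GGGGGGGG
GGGGGGGG
GGGGGGGG
GGGGGGGG
GGGWWWWG
GGGGGGGG
GKGGGGGG
After op 2 fill(2,6,R) [51 cells changed]:
RRRRRRRR
RRRRRRRR
RRRRRRRR
RRRRRRRR
RRRWWWWR
RRRRRRRR
RKRRRRRR
After op 3 fill(5,2,Y) [51 cells changed]:
YYYYYYYY
YYYYYYYY
YYYYYYYY
YYYYYYYY
YYYWWWWY
YYYYYYYY
YKYYYYYY
After op 4 paint(0,6,R):
YYYYYYRY
YYYYYYYY
YYYYYYYY
YYYYYYYY
YYYWWWWY
YYYYYYYY
YKYYYYYY
After op 5 fill(2,1,G) [50 cells changed]:
GGGGGGRG
GGGGGGGG
GGGGGGGG
GGGGGGGG
GGGWWWWG
GGGGGGGG
GKGGGGGG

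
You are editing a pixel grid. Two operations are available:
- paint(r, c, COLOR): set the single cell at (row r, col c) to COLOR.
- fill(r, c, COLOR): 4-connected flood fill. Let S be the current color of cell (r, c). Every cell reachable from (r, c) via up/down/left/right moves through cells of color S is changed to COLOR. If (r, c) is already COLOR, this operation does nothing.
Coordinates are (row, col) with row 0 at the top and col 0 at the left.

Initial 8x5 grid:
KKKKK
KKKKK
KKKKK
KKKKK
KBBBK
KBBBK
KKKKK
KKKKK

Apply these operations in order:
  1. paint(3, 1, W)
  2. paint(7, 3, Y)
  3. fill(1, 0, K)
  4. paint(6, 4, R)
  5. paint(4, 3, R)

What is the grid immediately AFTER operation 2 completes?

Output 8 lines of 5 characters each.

Answer: KKKKK
KKKKK
KKKKK
KWKKK
KBBBK
KBBBK
KKKKK
KKKYK

Derivation:
After op 1 paint(3,1,W):
KKKKK
KKKKK
KKKKK
KWKKK
KBBBK
KBBBK
KKKKK
KKKKK
After op 2 paint(7,3,Y):
KKKKK
KKKKK
KKKKK
KWKKK
KBBBK
KBBBK
KKKKK
KKKYK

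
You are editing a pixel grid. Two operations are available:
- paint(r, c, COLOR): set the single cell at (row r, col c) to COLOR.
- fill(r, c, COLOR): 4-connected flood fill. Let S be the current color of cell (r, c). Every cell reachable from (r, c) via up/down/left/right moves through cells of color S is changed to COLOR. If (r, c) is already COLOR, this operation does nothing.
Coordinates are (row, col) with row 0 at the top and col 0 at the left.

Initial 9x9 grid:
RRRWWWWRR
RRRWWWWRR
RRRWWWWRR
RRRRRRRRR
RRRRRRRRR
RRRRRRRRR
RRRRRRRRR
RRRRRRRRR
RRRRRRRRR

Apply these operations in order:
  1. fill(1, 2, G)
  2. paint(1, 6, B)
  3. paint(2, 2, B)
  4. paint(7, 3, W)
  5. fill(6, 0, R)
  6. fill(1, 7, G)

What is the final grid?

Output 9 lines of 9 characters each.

Answer: GGGWWWWGG
GGGWWWBGG
GGBWWWWGG
GGGGGGGGG
GGGGGGGGG
GGGGGGGGG
GGGGGGGGG
GGGWGGGGG
GGGGGGGGG

Derivation:
After op 1 fill(1,2,G) [69 cells changed]:
GGGWWWWGG
GGGWWWWGG
GGGWWWWGG
GGGGGGGGG
GGGGGGGGG
GGGGGGGGG
GGGGGGGGG
GGGGGGGGG
GGGGGGGGG
After op 2 paint(1,6,B):
GGGWWWWGG
GGGWWWBGG
GGGWWWWGG
GGGGGGGGG
GGGGGGGGG
GGGGGGGGG
GGGGGGGGG
GGGGGGGGG
GGGGGGGGG
After op 3 paint(2,2,B):
GGGWWWWGG
GGGWWWBGG
GGBWWWWGG
GGGGGGGGG
GGGGGGGGG
GGGGGGGGG
GGGGGGGGG
GGGGGGGGG
GGGGGGGGG
After op 4 paint(7,3,W):
GGGWWWWGG
GGGWWWBGG
GGBWWWWGG
GGGGGGGGG
GGGGGGGGG
GGGGGGGGG
GGGGGGGGG
GGGWGGGGG
GGGGGGGGG
After op 5 fill(6,0,R) [67 cells changed]:
RRRWWWWRR
RRRWWWBRR
RRBWWWWRR
RRRRRRRRR
RRRRRRRRR
RRRRRRRRR
RRRRRRRRR
RRRWRRRRR
RRRRRRRRR
After op 6 fill(1,7,G) [67 cells changed]:
GGGWWWWGG
GGGWWWBGG
GGBWWWWGG
GGGGGGGGG
GGGGGGGGG
GGGGGGGGG
GGGGGGGGG
GGGWGGGGG
GGGGGGGGG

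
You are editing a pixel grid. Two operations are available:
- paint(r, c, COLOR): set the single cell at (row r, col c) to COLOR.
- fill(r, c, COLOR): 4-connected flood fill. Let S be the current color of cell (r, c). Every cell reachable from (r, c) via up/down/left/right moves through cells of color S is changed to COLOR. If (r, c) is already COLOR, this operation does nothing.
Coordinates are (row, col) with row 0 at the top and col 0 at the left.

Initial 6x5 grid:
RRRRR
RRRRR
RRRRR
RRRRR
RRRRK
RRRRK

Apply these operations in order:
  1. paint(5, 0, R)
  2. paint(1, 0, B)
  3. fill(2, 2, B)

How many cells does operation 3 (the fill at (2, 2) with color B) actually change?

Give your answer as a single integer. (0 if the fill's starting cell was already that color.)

Answer: 27

Derivation:
After op 1 paint(5,0,R):
RRRRR
RRRRR
RRRRR
RRRRR
RRRRK
RRRRK
After op 2 paint(1,0,B):
RRRRR
BRRRR
RRRRR
RRRRR
RRRRK
RRRRK
After op 3 fill(2,2,B) [27 cells changed]:
BBBBB
BBBBB
BBBBB
BBBBB
BBBBK
BBBBK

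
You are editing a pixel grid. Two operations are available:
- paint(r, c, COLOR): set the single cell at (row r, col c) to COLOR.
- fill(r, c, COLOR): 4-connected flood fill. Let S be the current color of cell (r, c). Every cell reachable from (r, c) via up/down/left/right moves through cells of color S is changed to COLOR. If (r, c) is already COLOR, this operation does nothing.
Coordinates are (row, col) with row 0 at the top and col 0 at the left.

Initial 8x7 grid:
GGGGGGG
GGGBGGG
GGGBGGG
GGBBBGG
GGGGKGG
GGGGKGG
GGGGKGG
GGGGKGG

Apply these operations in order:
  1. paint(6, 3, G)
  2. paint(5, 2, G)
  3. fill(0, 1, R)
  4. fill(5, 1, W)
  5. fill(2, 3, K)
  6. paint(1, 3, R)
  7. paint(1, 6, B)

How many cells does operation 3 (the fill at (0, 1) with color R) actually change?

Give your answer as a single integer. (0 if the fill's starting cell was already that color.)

Answer: 47

Derivation:
After op 1 paint(6,3,G):
GGGGGGG
GGGBGGG
GGGBGGG
GGBBBGG
GGGGKGG
GGGGKGG
GGGGKGG
GGGGKGG
After op 2 paint(5,2,G):
GGGGGGG
GGGBGGG
GGGBGGG
GGBBBGG
GGGGKGG
GGGGKGG
GGGGKGG
GGGGKGG
After op 3 fill(0,1,R) [47 cells changed]:
RRRRRRR
RRRBRRR
RRRBRRR
RRBBBRR
RRRRKRR
RRRRKRR
RRRRKRR
RRRRKRR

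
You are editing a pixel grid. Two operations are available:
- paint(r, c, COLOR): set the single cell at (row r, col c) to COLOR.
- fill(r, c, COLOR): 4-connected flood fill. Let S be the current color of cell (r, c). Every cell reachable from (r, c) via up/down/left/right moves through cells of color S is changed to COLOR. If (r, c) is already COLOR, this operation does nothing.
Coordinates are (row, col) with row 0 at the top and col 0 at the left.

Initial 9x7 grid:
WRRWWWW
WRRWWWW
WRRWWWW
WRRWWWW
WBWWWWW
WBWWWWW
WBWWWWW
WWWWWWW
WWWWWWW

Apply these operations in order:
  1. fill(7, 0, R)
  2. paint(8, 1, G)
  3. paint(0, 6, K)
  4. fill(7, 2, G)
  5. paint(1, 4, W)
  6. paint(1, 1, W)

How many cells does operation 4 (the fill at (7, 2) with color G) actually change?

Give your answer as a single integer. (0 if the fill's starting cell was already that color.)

Answer: 58

Derivation:
After op 1 fill(7,0,R) [52 cells changed]:
RRRRRRR
RRRRRRR
RRRRRRR
RRRRRRR
RBRRRRR
RBRRRRR
RBRRRRR
RRRRRRR
RRRRRRR
After op 2 paint(8,1,G):
RRRRRRR
RRRRRRR
RRRRRRR
RRRRRRR
RBRRRRR
RBRRRRR
RBRRRRR
RRRRRRR
RGRRRRR
After op 3 paint(0,6,K):
RRRRRRK
RRRRRRR
RRRRRRR
RRRRRRR
RBRRRRR
RBRRRRR
RBRRRRR
RRRRRRR
RGRRRRR
After op 4 fill(7,2,G) [58 cells changed]:
GGGGGGK
GGGGGGG
GGGGGGG
GGGGGGG
GBGGGGG
GBGGGGG
GBGGGGG
GGGGGGG
GGGGGGG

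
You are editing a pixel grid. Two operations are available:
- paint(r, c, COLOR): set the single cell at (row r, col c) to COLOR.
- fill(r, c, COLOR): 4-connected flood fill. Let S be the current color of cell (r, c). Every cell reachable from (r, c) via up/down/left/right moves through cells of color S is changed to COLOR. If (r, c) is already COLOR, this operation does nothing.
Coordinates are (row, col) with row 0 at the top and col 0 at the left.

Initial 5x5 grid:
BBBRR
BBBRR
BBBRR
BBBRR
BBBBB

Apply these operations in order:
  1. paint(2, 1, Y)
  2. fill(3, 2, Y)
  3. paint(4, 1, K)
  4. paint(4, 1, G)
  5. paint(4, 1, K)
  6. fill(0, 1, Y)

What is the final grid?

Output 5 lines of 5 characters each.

After op 1 paint(2,1,Y):
BBBRR
BBBRR
BYBRR
BBBRR
BBBBB
After op 2 fill(3,2,Y) [16 cells changed]:
YYYRR
YYYRR
YYYRR
YYYRR
YYYYY
After op 3 paint(4,1,K):
YYYRR
YYYRR
YYYRR
YYYRR
YKYYY
After op 4 paint(4,1,G):
YYYRR
YYYRR
YYYRR
YYYRR
YGYYY
After op 5 paint(4,1,K):
YYYRR
YYYRR
YYYRR
YYYRR
YKYYY
After op 6 fill(0,1,Y) [0 cells changed]:
YYYRR
YYYRR
YYYRR
YYYRR
YKYYY

Answer: YYYRR
YYYRR
YYYRR
YYYRR
YKYYY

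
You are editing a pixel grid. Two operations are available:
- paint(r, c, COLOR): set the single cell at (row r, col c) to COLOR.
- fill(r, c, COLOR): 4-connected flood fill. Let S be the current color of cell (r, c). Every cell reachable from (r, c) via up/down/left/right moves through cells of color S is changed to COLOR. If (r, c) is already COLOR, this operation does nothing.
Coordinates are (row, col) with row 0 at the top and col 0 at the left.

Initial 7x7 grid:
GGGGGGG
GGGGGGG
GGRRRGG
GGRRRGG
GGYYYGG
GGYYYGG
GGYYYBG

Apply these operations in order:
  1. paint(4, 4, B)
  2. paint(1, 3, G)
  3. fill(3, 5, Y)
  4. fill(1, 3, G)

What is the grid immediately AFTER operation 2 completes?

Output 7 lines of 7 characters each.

Answer: GGGGGGG
GGGGGGG
GGRRRGG
GGRRRGG
GGYYBGG
GGYYYGG
GGYYYBG

Derivation:
After op 1 paint(4,4,B):
GGGGGGG
GGGGGGG
GGRRRGG
GGRRRGG
GGYYBGG
GGYYYGG
GGYYYBG
After op 2 paint(1,3,G):
GGGGGGG
GGGGGGG
GGRRRGG
GGRRRGG
GGYYBGG
GGYYYGG
GGYYYBG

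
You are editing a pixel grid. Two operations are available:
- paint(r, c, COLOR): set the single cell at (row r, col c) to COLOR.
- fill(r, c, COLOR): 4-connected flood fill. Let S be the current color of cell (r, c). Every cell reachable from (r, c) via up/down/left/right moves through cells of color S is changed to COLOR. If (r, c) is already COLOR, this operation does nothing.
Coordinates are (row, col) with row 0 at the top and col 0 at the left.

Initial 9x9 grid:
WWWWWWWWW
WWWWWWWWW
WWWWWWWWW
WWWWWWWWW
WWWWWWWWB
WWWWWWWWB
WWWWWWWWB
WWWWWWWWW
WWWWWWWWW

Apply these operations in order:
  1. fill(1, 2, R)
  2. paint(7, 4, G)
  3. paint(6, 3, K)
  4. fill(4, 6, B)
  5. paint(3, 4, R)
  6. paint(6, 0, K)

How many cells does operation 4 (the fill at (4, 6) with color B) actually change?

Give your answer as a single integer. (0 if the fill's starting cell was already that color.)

After op 1 fill(1,2,R) [78 cells changed]:
RRRRRRRRR
RRRRRRRRR
RRRRRRRRR
RRRRRRRRR
RRRRRRRRB
RRRRRRRRB
RRRRRRRRB
RRRRRRRRR
RRRRRRRRR
After op 2 paint(7,4,G):
RRRRRRRRR
RRRRRRRRR
RRRRRRRRR
RRRRRRRRR
RRRRRRRRB
RRRRRRRRB
RRRRRRRRB
RRRRGRRRR
RRRRRRRRR
After op 3 paint(6,3,K):
RRRRRRRRR
RRRRRRRRR
RRRRRRRRR
RRRRRRRRR
RRRRRRRRB
RRRRRRRRB
RRRKRRRRB
RRRRGRRRR
RRRRRRRRR
After op 4 fill(4,6,B) [76 cells changed]:
BBBBBBBBB
BBBBBBBBB
BBBBBBBBB
BBBBBBBBB
BBBBBBBBB
BBBBBBBBB
BBBKBBBBB
BBBBGBBBB
BBBBBBBBB

Answer: 76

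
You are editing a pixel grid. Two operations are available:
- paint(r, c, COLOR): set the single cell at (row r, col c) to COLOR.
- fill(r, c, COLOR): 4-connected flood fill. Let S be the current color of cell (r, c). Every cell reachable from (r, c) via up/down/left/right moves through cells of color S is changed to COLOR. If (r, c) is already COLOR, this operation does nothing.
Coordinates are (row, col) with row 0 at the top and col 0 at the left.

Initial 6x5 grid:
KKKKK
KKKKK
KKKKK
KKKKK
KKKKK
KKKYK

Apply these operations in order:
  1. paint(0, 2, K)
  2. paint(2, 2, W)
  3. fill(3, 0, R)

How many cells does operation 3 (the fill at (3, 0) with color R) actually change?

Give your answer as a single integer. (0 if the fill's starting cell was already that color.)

Answer: 28

Derivation:
After op 1 paint(0,2,K):
KKKKK
KKKKK
KKKKK
KKKKK
KKKKK
KKKYK
After op 2 paint(2,2,W):
KKKKK
KKKKK
KKWKK
KKKKK
KKKKK
KKKYK
After op 3 fill(3,0,R) [28 cells changed]:
RRRRR
RRRRR
RRWRR
RRRRR
RRRRR
RRRYR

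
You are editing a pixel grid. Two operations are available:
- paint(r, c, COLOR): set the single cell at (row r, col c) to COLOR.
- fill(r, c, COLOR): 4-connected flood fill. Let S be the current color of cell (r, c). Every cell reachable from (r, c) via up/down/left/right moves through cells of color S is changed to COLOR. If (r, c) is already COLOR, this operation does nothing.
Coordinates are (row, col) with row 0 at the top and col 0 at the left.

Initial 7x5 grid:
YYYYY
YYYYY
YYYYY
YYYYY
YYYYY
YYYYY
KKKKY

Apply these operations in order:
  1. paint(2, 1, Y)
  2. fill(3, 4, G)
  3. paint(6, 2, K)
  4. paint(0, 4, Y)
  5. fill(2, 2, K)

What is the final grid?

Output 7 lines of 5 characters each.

After op 1 paint(2,1,Y):
YYYYY
YYYYY
YYYYY
YYYYY
YYYYY
YYYYY
KKKKY
After op 2 fill(3,4,G) [31 cells changed]:
GGGGG
GGGGG
GGGGG
GGGGG
GGGGG
GGGGG
KKKKG
After op 3 paint(6,2,K):
GGGGG
GGGGG
GGGGG
GGGGG
GGGGG
GGGGG
KKKKG
After op 4 paint(0,4,Y):
GGGGY
GGGGG
GGGGG
GGGGG
GGGGG
GGGGG
KKKKG
After op 5 fill(2,2,K) [30 cells changed]:
KKKKY
KKKKK
KKKKK
KKKKK
KKKKK
KKKKK
KKKKK

Answer: KKKKY
KKKKK
KKKKK
KKKKK
KKKKK
KKKKK
KKKKK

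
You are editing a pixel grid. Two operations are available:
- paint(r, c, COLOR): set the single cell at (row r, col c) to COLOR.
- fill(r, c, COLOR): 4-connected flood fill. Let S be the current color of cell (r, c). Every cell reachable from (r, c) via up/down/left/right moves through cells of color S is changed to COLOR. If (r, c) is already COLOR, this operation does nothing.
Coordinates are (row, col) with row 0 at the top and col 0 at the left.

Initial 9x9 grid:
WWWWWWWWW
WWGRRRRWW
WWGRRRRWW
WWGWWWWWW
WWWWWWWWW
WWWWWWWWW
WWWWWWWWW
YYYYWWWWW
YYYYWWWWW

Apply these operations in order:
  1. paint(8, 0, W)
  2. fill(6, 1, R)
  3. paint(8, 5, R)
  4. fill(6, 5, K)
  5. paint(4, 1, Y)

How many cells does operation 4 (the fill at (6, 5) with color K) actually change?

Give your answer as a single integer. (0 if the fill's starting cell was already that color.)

Answer: 70

Derivation:
After op 1 paint(8,0,W):
WWWWWWWWW
WWGRRRRWW
WWGRRRRWW
WWGWWWWWW
WWWWWWWWW
WWWWWWWWW
WWWWWWWWW
YYYYWWWWW
WYYYWWWWW
After op 2 fill(6,1,R) [62 cells changed]:
RRRRRRRRR
RRGRRRRRR
RRGRRRRRR
RRGRRRRRR
RRRRRRRRR
RRRRRRRRR
RRRRRRRRR
YYYYRRRRR
WYYYRRRRR
After op 3 paint(8,5,R):
RRRRRRRRR
RRGRRRRRR
RRGRRRRRR
RRGRRRRRR
RRRRRRRRR
RRRRRRRRR
RRRRRRRRR
YYYYRRRRR
WYYYRRRRR
After op 4 fill(6,5,K) [70 cells changed]:
KKKKKKKKK
KKGKKKKKK
KKGKKKKKK
KKGKKKKKK
KKKKKKKKK
KKKKKKKKK
KKKKKKKKK
YYYYKKKKK
WYYYKKKKK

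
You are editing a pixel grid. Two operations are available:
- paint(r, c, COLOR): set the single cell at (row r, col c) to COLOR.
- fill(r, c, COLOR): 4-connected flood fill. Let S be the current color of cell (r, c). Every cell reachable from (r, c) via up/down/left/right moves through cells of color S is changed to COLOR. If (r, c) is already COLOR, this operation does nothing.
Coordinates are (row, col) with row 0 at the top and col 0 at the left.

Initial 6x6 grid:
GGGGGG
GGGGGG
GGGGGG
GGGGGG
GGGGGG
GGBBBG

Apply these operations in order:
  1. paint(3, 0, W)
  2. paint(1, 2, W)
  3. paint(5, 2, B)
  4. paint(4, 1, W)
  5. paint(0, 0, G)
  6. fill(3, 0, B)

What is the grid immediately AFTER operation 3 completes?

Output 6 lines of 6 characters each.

Answer: GGGGGG
GGWGGG
GGGGGG
WGGGGG
GGGGGG
GGBBBG

Derivation:
After op 1 paint(3,0,W):
GGGGGG
GGGGGG
GGGGGG
WGGGGG
GGGGGG
GGBBBG
After op 2 paint(1,2,W):
GGGGGG
GGWGGG
GGGGGG
WGGGGG
GGGGGG
GGBBBG
After op 3 paint(5,2,B):
GGGGGG
GGWGGG
GGGGGG
WGGGGG
GGGGGG
GGBBBG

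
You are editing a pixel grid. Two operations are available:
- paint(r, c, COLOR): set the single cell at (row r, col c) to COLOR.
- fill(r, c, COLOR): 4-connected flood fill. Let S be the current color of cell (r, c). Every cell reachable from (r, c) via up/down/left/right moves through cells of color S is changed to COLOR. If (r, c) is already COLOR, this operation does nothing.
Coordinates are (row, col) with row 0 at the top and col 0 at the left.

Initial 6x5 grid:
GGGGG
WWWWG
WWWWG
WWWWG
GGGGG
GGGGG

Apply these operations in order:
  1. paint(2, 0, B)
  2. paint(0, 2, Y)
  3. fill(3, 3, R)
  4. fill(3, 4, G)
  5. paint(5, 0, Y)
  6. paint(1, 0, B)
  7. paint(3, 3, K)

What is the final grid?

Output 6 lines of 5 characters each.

Answer: GGYGG
BRRRG
BRRRG
RRRKG
GGGGG
YGGGG

Derivation:
After op 1 paint(2,0,B):
GGGGG
WWWWG
BWWWG
WWWWG
GGGGG
GGGGG
After op 2 paint(0,2,Y):
GGYGG
WWWWG
BWWWG
WWWWG
GGGGG
GGGGG
After op 3 fill(3,3,R) [11 cells changed]:
GGYGG
RRRRG
BRRRG
RRRRG
GGGGG
GGGGG
After op 4 fill(3,4,G) [0 cells changed]:
GGYGG
RRRRG
BRRRG
RRRRG
GGGGG
GGGGG
After op 5 paint(5,0,Y):
GGYGG
RRRRG
BRRRG
RRRRG
GGGGG
YGGGG
After op 6 paint(1,0,B):
GGYGG
BRRRG
BRRRG
RRRRG
GGGGG
YGGGG
After op 7 paint(3,3,K):
GGYGG
BRRRG
BRRRG
RRRKG
GGGGG
YGGGG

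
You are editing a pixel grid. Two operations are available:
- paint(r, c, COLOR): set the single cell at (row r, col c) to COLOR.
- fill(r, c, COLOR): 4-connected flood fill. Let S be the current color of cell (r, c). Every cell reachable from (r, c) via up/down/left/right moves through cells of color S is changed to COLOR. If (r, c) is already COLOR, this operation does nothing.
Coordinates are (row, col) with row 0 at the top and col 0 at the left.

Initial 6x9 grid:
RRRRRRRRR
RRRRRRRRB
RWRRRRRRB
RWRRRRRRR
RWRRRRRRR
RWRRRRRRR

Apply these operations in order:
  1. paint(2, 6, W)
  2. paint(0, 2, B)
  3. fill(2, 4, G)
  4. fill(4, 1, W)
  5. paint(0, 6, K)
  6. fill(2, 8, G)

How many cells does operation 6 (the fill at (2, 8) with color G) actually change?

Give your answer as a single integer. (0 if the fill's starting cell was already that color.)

After op 1 paint(2,6,W):
RRRRRRRRR
RRRRRRRRB
RWRRRRWRB
RWRRRRRRR
RWRRRRRRR
RWRRRRRRR
After op 2 paint(0,2,B):
RRBRRRRRR
RRRRRRRRB
RWRRRRWRB
RWRRRRRRR
RWRRRRRRR
RWRRRRRRR
After op 3 fill(2,4,G) [46 cells changed]:
GGBGGGGGG
GGGGGGGGB
GWGGGGWGB
GWGGGGGGG
GWGGGGGGG
GWGGGGGGG
After op 4 fill(4,1,W) [0 cells changed]:
GGBGGGGGG
GGGGGGGGB
GWGGGGWGB
GWGGGGGGG
GWGGGGGGG
GWGGGGGGG
After op 5 paint(0,6,K):
GGBGGGKGG
GGGGGGGGB
GWGGGGWGB
GWGGGGGGG
GWGGGGGGG
GWGGGGGGG
After op 6 fill(2,8,G) [2 cells changed]:
GGBGGGKGG
GGGGGGGGG
GWGGGGWGG
GWGGGGGGG
GWGGGGGGG
GWGGGGGGG

Answer: 2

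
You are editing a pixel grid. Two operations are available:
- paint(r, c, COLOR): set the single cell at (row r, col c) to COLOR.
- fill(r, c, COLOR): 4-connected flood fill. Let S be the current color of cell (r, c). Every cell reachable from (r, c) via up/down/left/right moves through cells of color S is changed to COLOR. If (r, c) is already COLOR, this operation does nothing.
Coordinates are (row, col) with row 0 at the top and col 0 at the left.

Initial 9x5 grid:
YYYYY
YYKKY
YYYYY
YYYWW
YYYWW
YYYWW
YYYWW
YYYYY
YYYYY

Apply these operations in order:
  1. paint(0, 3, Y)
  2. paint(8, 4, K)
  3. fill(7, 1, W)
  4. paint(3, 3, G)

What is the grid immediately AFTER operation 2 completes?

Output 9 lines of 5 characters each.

After op 1 paint(0,3,Y):
YYYYY
YYKKY
YYYYY
YYYWW
YYYWW
YYYWW
YYYWW
YYYYY
YYYYY
After op 2 paint(8,4,K):
YYYYY
YYKKY
YYYYY
YYYWW
YYYWW
YYYWW
YYYWW
YYYYY
YYYYK

Answer: YYYYY
YYKKY
YYYYY
YYYWW
YYYWW
YYYWW
YYYWW
YYYYY
YYYYK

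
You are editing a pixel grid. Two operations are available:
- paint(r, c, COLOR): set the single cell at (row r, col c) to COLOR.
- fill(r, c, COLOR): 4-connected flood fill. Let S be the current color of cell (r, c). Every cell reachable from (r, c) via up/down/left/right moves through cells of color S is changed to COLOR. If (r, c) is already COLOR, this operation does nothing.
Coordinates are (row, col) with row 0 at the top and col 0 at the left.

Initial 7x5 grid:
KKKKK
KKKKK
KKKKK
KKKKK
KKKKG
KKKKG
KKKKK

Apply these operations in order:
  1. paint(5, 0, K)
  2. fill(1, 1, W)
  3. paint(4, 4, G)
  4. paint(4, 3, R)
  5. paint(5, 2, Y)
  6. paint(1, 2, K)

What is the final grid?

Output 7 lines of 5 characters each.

Answer: WWWWW
WWKWW
WWWWW
WWWWW
WWWRG
WWYWG
WWWWW

Derivation:
After op 1 paint(5,0,K):
KKKKK
KKKKK
KKKKK
KKKKK
KKKKG
KKKKG
KKKKK
After op 2 fill(1,1,W) [33 cells changed]:
WWWWW
WWWWW
WWWWW
WWWWW
WWWWG
WWWWG
WWWWW
After op 3 paint(4,4,G):
WWWWW
WWWWW
WWWWW
WWWWW
WWWWG
WWWWG
WWWWW
After op 4 paint(4,3,R):
WWWWW
WWWWW
WWWWW
WWWWW
WWWRG
WWWWG
WWWWW
After op 5 paint(5,2,Y):
WWWWW
WWWWW
WWWWW
WWWWW
WWWRG
WWYWG
WWWWW
After op 6 paint(1,2,K):
WWWWW
WWKWW
WWWWW
WWWWW
WWWRG
WWYWG
WWWWW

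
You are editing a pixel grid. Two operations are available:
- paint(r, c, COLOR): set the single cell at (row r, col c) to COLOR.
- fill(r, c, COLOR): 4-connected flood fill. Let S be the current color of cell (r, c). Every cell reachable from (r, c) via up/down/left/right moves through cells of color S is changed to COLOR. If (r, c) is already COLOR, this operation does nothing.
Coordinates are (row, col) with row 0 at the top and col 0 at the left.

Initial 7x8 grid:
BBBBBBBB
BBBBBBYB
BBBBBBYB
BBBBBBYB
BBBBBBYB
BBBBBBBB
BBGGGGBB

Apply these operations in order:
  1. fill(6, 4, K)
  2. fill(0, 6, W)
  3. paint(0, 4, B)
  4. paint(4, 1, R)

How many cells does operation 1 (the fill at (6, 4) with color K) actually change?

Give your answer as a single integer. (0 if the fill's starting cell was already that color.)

Answer: 4

Derivation:
After op 1 fill(6,4,K) [4 cells changed]:
BBBBBBBB
BBBBBBYB
BBBBBBYB
BBBBBBYB
BBBBBBYB
BBBBBBBB
BBKKKKBB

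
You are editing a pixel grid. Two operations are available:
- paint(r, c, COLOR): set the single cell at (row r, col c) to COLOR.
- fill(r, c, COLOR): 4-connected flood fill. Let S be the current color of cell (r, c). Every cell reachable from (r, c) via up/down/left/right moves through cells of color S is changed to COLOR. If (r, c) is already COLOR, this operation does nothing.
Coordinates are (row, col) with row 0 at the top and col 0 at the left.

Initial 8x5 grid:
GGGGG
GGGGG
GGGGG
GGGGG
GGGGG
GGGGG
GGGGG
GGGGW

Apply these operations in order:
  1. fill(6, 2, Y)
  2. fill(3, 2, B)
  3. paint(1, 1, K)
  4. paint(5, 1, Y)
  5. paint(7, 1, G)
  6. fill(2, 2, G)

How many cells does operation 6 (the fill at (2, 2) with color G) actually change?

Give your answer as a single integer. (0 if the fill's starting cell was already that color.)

After op 1 fill(6,2,Y) [39 cells changed]:
YYYYY
YYYYY
YYYYY
YYYYY
YYYYY
YYYYY
YYYYY
YYYYW
After op 2 fill(3,2,B) [39 cells changed]:
BBBBB
BBBBB
BBBBB
BBBBB
BBBBB
BBBBB
BBBBB
BBBBW
After op 3 paint(1,1,K):
BBBBB
BKBBB
BBBBB
BBBBB
BBBBB
BBBBB
BBBBB
BBBBW
After op 4 paint(5,1,Y):
BBBBB
BKBBB
BBBBB
BBBBB
BBBBB
BYBBB
BBBBB
BBBBW
After op 5 paint(7,1,G):
BBBBB
BKBBB
BBBBB
BBBBB
BBBBB
BYBBB
BBBBB
BGBBW
After op 6 fill(2,2,G) [36 cells changed]:
GGGGG
GKGGG
GGGGG
GGGGG
GGGGG
GYGGG
GGGGG
GGGGW

Answer: 36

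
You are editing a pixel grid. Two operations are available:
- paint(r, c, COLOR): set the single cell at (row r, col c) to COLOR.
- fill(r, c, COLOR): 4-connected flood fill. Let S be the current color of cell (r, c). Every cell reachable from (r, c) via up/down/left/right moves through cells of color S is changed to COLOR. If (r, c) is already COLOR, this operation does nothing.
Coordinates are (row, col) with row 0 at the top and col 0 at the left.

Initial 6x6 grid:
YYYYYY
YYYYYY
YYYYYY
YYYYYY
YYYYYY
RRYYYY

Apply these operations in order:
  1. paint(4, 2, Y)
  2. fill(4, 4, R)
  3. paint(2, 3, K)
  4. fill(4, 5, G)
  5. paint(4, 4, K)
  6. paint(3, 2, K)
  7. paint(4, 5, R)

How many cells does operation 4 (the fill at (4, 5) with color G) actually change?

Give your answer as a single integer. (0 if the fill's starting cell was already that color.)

Answer: 35

Derivation:
After op 1 paint(4,2,Y):
YYYYYY
YYYYYY
YYYYYY
YYYYYY
YYYYYY
RRYYYY
After op 2 fill(4,4,R) [34 cells changed]:
RRRRRR
RRRRRR
RRRRRR
RRRRRR
RRRRRR
RRRRRR
After op 3 paint(2,3,K):
RRRRRR
RRRRRR
RRRKRR
RRRRRR
RRRRRR
RRRRRR
After op 4 fill(4,5,G) [35 cells changed]:
GGGGGG
GGGGGG
GGGKGG
GGGGGG
GGGGGG
GGGGGG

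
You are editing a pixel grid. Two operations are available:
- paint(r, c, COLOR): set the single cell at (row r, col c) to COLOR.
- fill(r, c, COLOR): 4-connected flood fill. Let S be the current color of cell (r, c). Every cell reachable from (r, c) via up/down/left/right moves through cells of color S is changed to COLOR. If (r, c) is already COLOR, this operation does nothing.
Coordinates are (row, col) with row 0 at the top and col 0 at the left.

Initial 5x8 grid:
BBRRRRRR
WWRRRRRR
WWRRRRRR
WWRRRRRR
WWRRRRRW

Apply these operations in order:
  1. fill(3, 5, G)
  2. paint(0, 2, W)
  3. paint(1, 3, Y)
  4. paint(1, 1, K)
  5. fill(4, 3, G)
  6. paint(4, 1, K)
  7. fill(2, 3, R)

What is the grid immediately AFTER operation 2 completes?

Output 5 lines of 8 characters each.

Answer: BBWGGGGG
WWGGGGGG
WWGGGGGG
WWGGGGGG
WWGGGGGW

Derivation:
After op 1 fill(3,5,G) [29 cells changed]:
BBGGGGGG
WWGGGGGG
WWGGGGGG
WWGGGGGG
WWGGGGGW
After op 2 paint(0,2,W):
BBWGGGGG
WWGGGGGG
WWGGGGGG
WWGGGGGG
WWGGGGGW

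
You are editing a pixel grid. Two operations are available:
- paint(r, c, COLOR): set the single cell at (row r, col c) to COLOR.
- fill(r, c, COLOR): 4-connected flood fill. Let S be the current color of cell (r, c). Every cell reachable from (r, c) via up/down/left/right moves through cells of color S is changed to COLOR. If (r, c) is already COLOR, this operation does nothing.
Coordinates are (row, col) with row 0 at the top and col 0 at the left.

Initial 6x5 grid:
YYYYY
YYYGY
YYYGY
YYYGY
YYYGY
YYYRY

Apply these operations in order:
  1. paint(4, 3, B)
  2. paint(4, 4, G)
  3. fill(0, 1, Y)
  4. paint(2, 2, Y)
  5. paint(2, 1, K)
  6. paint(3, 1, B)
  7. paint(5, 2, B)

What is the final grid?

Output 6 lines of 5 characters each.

After op 1 paint(4,3,B):
YYYYY
YYYGY
YYYGY
YYYGY
YYYBY
YYYRY
After op 2 paint(4,4,G):
YYYYY
YYYGY
YYYGY
YYYGY
YYYBG
YYYRY
After op 3 fill(0,1,Y) [0 cells changed]:
YYYYY
YYYGY
YYYGY
YYYGY
YYYBG
YYYRY
After op 4 paint(2,2,Y):
YYYYY
YYYGY
YYYGY
YYYGY
YYYBG
YYYRY
After op 5 paint(2,1,K):
YYYYY
YYYGY
YKYGY
YYYGY
YYYBG
YYYRY
After op 6 paint(3,1,B):
YYYYY
YYYGY
YKYGY
YBYGY
YYYBG
YYYRY
After op 7 paint(5,2,B):
YYYYY
YYYGY
YKYGY
YBYGY
YYYBG
YYBRY

Answer: YYYYY
YYYGY
YKYGY
YBYGY
YYYBG
YYBRY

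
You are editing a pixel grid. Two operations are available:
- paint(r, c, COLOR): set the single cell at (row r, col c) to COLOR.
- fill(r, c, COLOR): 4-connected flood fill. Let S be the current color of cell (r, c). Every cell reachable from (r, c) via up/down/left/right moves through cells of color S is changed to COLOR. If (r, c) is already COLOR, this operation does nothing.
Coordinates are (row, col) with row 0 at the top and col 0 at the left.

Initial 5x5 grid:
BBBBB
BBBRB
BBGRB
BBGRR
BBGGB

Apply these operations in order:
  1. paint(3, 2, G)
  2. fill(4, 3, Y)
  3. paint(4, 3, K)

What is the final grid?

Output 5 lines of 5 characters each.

Answer: BBBBB
BBBRB
BBYRB
BBYRR
BBYKB

Derivation:
After op 1 paint(3,2,G):
BBBBB
BBBRB
BBGRB
BBGRR
BBGGB
After op 2 fill(4,3,Y) [4 cells changed]:
BBBBB
BBBRB
BBYRB
BBYRR
BBYYB
After op 3 paint(4,3,K):
BBBBB
BBBRB
BBYRB
BBYRR
BBYKB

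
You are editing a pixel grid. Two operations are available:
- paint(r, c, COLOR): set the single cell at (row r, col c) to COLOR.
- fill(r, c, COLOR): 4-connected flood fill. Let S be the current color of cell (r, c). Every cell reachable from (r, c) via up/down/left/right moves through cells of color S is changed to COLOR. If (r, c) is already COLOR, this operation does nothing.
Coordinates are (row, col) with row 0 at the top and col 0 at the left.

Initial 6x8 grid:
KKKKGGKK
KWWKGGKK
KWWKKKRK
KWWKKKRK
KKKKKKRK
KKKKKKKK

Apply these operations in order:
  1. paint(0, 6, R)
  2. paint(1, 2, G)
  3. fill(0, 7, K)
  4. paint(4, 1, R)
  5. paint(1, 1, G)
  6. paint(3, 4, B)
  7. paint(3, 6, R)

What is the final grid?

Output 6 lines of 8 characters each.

Answer: KKKKGGRK
KGGKGGKK
KWWKKKRK
KWWKBKRK
KRKKKKRK
KKKKKKKK

Derivation:
After op 1 paint(0,6,R):
KKKKGGRK
KWWKGGKK
KWWKKKRK
KWWKKKRK
KKKKKKRK
KKKKKKKK
After op 2 paint(1,2,G):
KKKKGGRK
KWGKGGKK
KWWKKKRK
KWWKKKRK
KKKKKKRK
KKKKKKKK
After op 3 fill(0,7,K) [0 cells changed]:
KKKKGGRK
KWGKGGKK
KWWKKKRK
KWWKKKRK
KKKKKKRK
KKKKKKKK
After op 4 paint(4,1,R):
KKKKGGRK
KWGKGGKK
KWWKKKRK
KWWKKKRK
KRKKKKRK
KKKKKKKK
After op 5 paint(1,1,G):
KKKKGGRK
KGGKGGKK
KWWKKKRK
KWWKKKRK
KRKKKKRK
KKKKKKKK
After op 6 paint(3,4,B):
KKKKGGRK
KGGKGGKK
KWWKKKRK
KWWKBKRK
KRKKKKRK
KKKKKKKK
After op 7 paint(3,6,R):
KKKKGGRK
KGGKGGKK
KWWKKKRK
KWWKBKRK
KRKKKKRK
KKKKKKKK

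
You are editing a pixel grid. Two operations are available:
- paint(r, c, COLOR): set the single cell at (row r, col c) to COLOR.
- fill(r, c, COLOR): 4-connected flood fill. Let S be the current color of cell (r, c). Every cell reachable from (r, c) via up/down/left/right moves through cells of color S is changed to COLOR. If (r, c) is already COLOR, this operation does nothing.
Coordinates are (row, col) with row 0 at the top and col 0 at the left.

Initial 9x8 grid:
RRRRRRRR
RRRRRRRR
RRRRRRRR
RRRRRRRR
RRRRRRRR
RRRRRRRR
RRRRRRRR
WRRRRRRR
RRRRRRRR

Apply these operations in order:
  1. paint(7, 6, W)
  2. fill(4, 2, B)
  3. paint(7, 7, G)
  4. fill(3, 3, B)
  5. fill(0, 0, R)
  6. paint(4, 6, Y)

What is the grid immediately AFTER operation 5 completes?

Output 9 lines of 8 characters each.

Answer: RRRRRRRR
RRRRRRRR
RRRRRRRR
RRRRRRRR
RRRRRRRR
RRRRRRRR
RRRRRRRR
WRRRRRWG
RRRRRRRR

Derivation:
After op 1 paint(7,6,W):
RRRRRRRR
RRRRRRRR
RRRRRRRR
RRRRRRRR
RRRRRRRR
RRRRRRRR
RRRRRRRR
WRRRRRWR
RRRRRRRR
After op 2 fill(4,2,B) [70 cells changed]:
BBBBBBBB
BBBBBBBB
BBBBBBBB
BBBBBBBB
BBBBBBBB
BBBBBBBB
BBBBBBBB
WBBBBBWB
BBBBBBBB
After op 3 paint(7,7,G):
BBBBBBBB
BBBBBBBB
BBBBBBBB
BBBBBBBB
BBBBBBBB
BBBBBBBB
BBBBBBBB
WBBBBBWG
BBBBBBBB
After op 4 fill(3,3,B) [0 cells changed]:
BBBBBBBB
BBBBBBBB
BBBBBBBB
BBBBBBBB
BBBBBBBB
BBBBBBBB
BBBBBBBB
WBBBBBWG
BBBBBBBB
After op 5 fill(0,0,R) [69 cells changed]:
RRRRRRRR
RRRRRRRR
RRRRRRRR
RRRRRRRR
RRRRRRRR
RRRRRRRR
RRRRRRRR
WRRRRRWG
RRRRRRRR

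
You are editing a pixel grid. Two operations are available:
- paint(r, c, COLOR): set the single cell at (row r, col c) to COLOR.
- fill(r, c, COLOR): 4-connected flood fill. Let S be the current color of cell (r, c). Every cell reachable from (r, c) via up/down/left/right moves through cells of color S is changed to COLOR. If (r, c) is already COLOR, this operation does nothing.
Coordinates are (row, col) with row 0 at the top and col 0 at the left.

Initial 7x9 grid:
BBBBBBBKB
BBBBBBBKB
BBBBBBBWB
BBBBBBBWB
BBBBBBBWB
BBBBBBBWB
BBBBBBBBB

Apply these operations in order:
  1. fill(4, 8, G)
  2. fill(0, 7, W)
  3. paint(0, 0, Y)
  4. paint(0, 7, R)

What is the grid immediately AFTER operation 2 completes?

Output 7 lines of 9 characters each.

After op 1 fill(4,8,G) [57 cells changed]:
GGGGGGGKG
GGGGGGGKG
GGGGGGGWG
GGGGGGGWG
GGGGGGGWG
GGGGGGGWG
GGGGGGGGG
After op 2 fill(0,7,W) [2 cells changed]:
GGGGGGGWG
GGGGGGGWG
GGGGGGGWG
GGGGGGGWG
GGGGGGGWG
GGGGGGGWG
GGGGGGGGG

Answer: GGGGGGGWG
GGGGGGGWG
GGGGGGGWG
GGGGGGGWG
GGGGGGGWG
GGGGGGGWG
GGGGGGGGG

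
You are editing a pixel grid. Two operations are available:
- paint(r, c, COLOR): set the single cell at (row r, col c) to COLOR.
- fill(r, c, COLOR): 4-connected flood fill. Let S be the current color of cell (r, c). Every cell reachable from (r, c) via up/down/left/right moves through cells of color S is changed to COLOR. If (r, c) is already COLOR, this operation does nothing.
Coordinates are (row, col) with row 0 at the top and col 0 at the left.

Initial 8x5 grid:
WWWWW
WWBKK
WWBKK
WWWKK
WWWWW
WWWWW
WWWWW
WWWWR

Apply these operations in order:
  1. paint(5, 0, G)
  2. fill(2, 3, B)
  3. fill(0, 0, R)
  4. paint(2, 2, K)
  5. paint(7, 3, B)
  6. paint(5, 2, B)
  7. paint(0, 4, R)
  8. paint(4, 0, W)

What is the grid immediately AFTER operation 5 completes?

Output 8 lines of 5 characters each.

After op 1 paint(5,0,G):
WWWWW
WWBKK
WWBKK
WWWKK
WWWWW
GWWWW
WWWWW
WWWWR
After op 2 fill(2,3,B) [6 cells changed]:
WWWWW
WWBBB
WWBBB
WWWBB
WWWWW
GWWWW
WWWWW
WWWWR
After op 3 fill(0,0,R) [30 cells changed]:
RRRRR
RRBBB
RRBBB
RRRBB
RRRRR
GRRRR
RRRRR
RRRRR
After op 4 paint(2,2,K):
RRRRR
RRBBB
RRKBB
RRRBB
RRRRR
GRRRR
RRRRR
RRRRR
After op 5 paint(7,3,B):
RRRRR
RRBBB
RRKBB
RRRBB
RRRRR
GRRRR
RRRRR
RRRBR

Answer: RRRRR
RRBBB
RRKBB
RRRBB
RRRRR
GRRRR
RRRRR
RRRBR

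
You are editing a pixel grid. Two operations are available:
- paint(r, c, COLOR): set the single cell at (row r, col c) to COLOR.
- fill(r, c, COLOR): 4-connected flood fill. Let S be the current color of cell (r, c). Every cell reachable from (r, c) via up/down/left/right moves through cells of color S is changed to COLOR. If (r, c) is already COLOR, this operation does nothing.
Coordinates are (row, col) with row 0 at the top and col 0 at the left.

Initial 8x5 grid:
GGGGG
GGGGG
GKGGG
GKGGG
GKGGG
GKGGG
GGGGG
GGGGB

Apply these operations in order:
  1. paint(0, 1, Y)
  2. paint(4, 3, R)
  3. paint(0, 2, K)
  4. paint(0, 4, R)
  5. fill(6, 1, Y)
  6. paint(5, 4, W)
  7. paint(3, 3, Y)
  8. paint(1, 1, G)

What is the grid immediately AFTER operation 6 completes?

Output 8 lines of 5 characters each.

After op 1 paint(0,1,Y):
GYGGG
GGGGG
GKGGG
GKGGG
GKGGG
GKGGG
GGGGG
GGGGB
After op 2 paint(4,3,R):
GYGGG
GGGGG
GKGGG
GKGGG
GKGRG
GKGGG
GGGGG
GGGGB
After op 3 paint(0,2,K):
GYKGG
GGGGG
GKGGG
GKGGG
GKGRG
GKGGG
GGGGG
GGGGB
After op 4 paint(0,4,R):
GYKGR
GGGGG
GKGGG
GKGGG
GKGRG
GKGGG
GGGGG
GGGGB
After op 5 fill(6,1,Y) [31 cells changed]:
YYKYR
YYYYY
YKYYY
YKYYY
YKYRY
YKYYY
YYYYY
YYYYB
After op 6 paint(5,4,W):
YYKYR
YYYYY
YKYYY
YKYYY
YKYRY
YKYYW
YYYYY
YYYYB

Answer: YYKYR
YYYYY
YKYYY
YKYYY
YKYRY
YKYYW
YYYYY
YYYYB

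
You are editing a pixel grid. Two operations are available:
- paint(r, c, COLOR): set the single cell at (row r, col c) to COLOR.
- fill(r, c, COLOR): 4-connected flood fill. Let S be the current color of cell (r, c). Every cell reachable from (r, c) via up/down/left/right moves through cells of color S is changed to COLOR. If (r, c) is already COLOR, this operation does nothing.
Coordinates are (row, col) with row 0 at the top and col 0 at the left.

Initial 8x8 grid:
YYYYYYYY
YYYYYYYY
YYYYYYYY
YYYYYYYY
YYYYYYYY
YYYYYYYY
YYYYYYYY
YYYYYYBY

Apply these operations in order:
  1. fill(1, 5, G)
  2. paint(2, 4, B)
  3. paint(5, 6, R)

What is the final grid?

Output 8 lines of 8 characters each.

Answer: GGGGGGGG
GGGGGGGG
GGGGBGGG
GGGGGGGG
GGGGGGGG
GGGGGGRG
GGGGGGGG
GGGGGGBG

Derivation:
After op 1 fill(1,5,G) [63 cells changed]:
GGGGGGGG
GGGGGGGG
GGGGGGGG
GGGGGGGG
GGGGGGGG
GGGGGGGG
GGGGGGGG
GGGGGGBG
After op 2 paint(2,4,B):
GGGGGGGG
GGGGGGGG
GGGGBGGG
GGGGGGGG
GGGGGGGG
GGGGGGGG
GGGGGGGG
GGGGGGBG
After op 3 paint(5,6,R):
GGGGGGGG
GGGGGGGG
GGGGBGGG
GGGGGGGG
GGGGGGGG
GGGGGGRG
GGGGGGGG
GGGGGGBG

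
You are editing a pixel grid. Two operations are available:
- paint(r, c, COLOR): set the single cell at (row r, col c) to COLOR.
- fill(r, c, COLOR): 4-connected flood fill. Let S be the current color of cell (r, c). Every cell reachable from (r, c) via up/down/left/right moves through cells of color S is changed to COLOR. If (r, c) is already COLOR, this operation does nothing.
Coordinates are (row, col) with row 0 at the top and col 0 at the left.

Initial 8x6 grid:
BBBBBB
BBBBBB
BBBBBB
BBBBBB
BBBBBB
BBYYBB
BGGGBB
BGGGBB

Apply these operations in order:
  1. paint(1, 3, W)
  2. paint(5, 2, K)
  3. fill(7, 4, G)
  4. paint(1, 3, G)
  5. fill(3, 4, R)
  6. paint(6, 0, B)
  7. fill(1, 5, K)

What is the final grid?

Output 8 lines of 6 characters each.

Answer: KKKKKK
KKKKKK
KKKKKK
KKKKKK
KKKKKK
KKKYKK
BKKKKK
KKKKKK

Derivation:
After op 1 paint(1,3,W):
BBBBBB
BBBWBB
BBBBBB
BBBBBB
BBBBBB
BBYYBB
BGGGBB
BGGGBB
After op 2 paint(5,2,K):
BBBBBB
BBBWBB
BBBBBB
BBBBBB
BBBBBB
BBKYBB
BGGGBB
BGGGBB
After op 3 fill(7,4,G) [39 cells changed]:
GGGGGG
GGGWGG
GGGGGG
GGGGGG
GGGGGG
GGKYGG
GGGGGG
GGGGGG
After op 4 paint(1,3,G):
GGGGGG
GGGGGG
GGGGGG
GGGGGG
GGGGGG
GGKYGG
GGGGGG
GGGGGG
After op 5 fill(3,4,R) [46 cells changed]:
RRRRRR
RRRRRR
RRRRRR
RRRRRR
RRRRRR
RRKYRR
RRRRRR
RRRRRR
After op 6 paint(6,0,B):
RRRRRR
RRRRRR
RRRRRR
RRRRRR
RRRRRR
RRKYRR
BRRRRR
RRRRRR
After op 7 fill(1,5,K) [45 cells changed]:
KKKKKK
KKKKKK
KKKKKK
KKKKKK
KKKKKK
KKKYKK
BKKKKK
KKKKKK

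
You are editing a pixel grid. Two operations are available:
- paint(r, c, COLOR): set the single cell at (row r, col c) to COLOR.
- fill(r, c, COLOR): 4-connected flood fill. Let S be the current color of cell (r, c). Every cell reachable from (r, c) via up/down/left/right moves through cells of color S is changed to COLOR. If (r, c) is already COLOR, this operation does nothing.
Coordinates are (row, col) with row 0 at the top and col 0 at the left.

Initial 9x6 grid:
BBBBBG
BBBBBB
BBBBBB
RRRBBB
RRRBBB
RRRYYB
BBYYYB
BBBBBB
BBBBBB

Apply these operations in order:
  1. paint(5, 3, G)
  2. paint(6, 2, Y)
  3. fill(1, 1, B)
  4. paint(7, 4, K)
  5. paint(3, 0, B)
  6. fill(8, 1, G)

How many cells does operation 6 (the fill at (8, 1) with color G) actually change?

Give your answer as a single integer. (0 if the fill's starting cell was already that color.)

After op 1 paint(5,3,G):
BBBBBG
BBBBBB
BBBBBB
RRRBBB
RRRBBB
RRRGYB
BBYYYB
BBBBBB
BBBBBB
After op 2 paint(6,2,Y):
BBBBBG
BBBBBB
BBBBBB
RRRBBB
RRRBBB
RRRGYB
BBYYYB
BBBBBB
BBBBBB
After op 3 fill(1,1,B) [0 cells changed]:
BBBBBG
BBBBBB
BBBBBB
RRRBBB
RRRBBB
RRRGYB
BBYYYB
BBBBBB
BBBBBB
After op 4 paint(7,4,K):
BBBBBG
BBBBBB
BBBBBB
RRRBBB
RRRBBB
RRRGYB
BBYYYB
BBBBKB
BBBBBB
After op 5 paint(3,0,B):
BBBBBG
BBBBBB
BBBBBB
BRRBBB
RRRBBB
RRRGYB
BBYYYB
BBBBKB
BBBBBB
After op 6 fill(8,1,G) [39 cells changed]:
GGGGGG
GGGGGG
GGGGGG
GRRGGG
RRRGGG
RRRGYG
GGYYYG
GGGGKG
GGGGGG

Answer: 39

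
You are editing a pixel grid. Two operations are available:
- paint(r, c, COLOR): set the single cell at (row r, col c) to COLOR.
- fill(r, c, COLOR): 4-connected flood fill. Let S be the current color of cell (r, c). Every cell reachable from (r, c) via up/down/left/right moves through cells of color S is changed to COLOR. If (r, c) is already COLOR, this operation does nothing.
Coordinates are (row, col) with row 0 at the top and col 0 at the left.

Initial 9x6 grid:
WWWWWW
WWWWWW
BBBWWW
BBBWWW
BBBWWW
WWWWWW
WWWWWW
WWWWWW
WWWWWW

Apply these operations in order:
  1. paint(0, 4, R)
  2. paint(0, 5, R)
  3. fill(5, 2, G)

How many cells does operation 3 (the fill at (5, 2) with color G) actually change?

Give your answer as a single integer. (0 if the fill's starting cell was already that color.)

Answer: 43

Derivation:
After op 1 paint(0,4,R):
WWWWRW
WWWWWW
BBBWWW
BBBWWW
BBBWWW
WWWWWW
WWWWWW
WWWWWW
WWWWWW
After op 2 paint(0,5,R):
WWWWRR
WWWWWW
BBBWWW
BBBWWW
BBBWWW
WWWWWW
WWWWWW
WWWWWW
WWWWWW
After op 3 fill(5,2,G) [43 cells changed]:
GGGGRR
GGGGGG
BBBGGG
BBBGGG
BBBGGG
GGGGGG
GGGGGG
GGGGGG
GGGGGG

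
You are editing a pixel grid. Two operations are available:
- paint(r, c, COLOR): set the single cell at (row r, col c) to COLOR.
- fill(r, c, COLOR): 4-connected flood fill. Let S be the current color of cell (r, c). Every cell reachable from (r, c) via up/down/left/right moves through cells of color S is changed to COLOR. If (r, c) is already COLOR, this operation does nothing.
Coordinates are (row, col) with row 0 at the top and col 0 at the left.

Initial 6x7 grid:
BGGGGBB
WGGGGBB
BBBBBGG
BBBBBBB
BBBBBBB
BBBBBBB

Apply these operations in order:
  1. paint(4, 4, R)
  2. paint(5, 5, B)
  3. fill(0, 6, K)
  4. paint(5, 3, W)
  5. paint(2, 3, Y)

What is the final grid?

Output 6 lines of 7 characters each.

After op 1 paint(4,4,R):
BGGGGBB
WGGGGBB
BBBBBGG
BBBBBBB
BBBBRBB
BBBBBBB
After op 2 paint(5,5,B):
BGGGGBB
WGGGGBB
BBBBBGG
BBBBBBB
BBBBRBB
BBBBBBB
After op 3 fill(0,6,K) [4 cells changed]:
BGGGGKK
WGGGGKK
BBBBBGG
BBBBBBB
BBBBRBB
BBBBBBB
After op 4 paint(5,3,W):
BGGGGKK
WGGGGKK
BBBBBGG
BBBBBBB
BBBBRBB
BBBWBBB
After op 5 paint(2,3,Y):
BGGGGKK
WGGGGKK
BBBYBGG
BBBBBBB
BBBBRBB
BBBWBBB

Answer: BGGGGKK
WGGGGKK
BBBYBGG
BBBBBBB
BBBBRBB
BBBWBBB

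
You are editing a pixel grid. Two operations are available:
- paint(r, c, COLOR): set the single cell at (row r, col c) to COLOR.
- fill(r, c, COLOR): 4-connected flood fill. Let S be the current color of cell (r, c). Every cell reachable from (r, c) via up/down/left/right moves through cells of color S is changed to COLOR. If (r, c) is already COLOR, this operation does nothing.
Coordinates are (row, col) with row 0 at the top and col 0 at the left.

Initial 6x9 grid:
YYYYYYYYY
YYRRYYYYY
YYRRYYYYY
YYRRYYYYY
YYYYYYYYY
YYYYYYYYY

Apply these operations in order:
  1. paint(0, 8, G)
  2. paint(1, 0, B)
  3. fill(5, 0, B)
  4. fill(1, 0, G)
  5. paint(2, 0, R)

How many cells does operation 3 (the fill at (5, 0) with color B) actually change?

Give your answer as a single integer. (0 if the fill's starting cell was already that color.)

After op 1 paint(0,8,G):
YYYYYYYYG
YYRRYYYYY
YYRRYYYYY
YYRRYYYYY
YYYYYYYYY
YYYYYYYYY
After op 2 paint(1,0,B):
YYYYYYYYG
BYRRYYYYY
YYRRYYYYY
YYRRYYYYY
YYYYYYYYY
YYYYYYYYY
After op 3 fill(5,0,B) [46 cells changed]:
BBBBBBBBG
BBRRBBBBB
BBRRBBBBB
BBRRBBBBB
BBBBBBBBB
BBBBBBBBB

Answer: 46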